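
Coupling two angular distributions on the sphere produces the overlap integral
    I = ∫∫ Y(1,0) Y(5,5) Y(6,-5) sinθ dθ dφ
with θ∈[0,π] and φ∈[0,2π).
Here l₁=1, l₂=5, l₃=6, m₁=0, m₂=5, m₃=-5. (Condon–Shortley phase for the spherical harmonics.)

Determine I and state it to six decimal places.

m-sum 0 ✓  L=12 even ✓  4≤6≤6 ✓
Π(2lᵢ+1) = 3×11×13 = 429
triangle coeff Δ(1,5,6) = 1/858
Σ_t [0,0]: t=0:+1/14400 = 1/14400
(3j)²=6/143 [(1 5 6; 0 0 0)], sign=+1
Σ_t [0,0]: t=0:+1/3628800 = 1/3628800
(3j)²=1/78 [(1 5 6; 0 5 -5)], sign=-1
⇒ 4πI² = 3/13
I = (-1)√(3/13/(4π)) = -0.13551395

-0.135514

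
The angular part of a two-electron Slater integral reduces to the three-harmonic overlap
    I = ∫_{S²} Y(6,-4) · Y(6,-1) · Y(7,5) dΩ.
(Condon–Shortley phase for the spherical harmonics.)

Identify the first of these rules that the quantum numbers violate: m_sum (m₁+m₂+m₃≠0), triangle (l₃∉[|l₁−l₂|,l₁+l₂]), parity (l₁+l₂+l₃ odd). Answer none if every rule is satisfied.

parity

Σmᵢ = 0  ✓
l₃∈[|l₁−l₂|,l₁+l₂]=[0,12], have l₃=7  ✓
Σlᵢ = 19 ⇒ odd  ✗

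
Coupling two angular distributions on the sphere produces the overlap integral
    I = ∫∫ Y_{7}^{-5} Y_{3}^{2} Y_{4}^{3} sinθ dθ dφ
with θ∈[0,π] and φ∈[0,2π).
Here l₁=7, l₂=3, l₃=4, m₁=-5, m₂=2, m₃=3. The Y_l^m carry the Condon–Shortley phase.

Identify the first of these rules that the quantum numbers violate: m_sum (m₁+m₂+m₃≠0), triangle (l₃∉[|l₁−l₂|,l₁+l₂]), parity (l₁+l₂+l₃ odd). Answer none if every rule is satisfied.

none

Σmᵢ = 0  ✓
l₃∈[|l₁−l₂|,l₁+l₂]=[4,10], have l₃=4  ✓
Σlᵢ = 14 ⇒ even  ✓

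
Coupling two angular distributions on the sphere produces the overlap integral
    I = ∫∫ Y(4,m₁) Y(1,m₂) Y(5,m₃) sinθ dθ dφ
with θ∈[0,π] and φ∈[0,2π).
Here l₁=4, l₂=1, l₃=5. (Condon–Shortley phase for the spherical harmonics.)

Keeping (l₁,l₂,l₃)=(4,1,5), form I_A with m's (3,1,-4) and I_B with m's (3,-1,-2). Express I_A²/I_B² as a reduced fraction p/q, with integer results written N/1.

12/1

Same 4,1,5: normalisation and zero-m 3j drop out of the ratio.
A: Δ: 0! 8! 2! / 11! → 1/495; sum: t=0:+1/10080 = 1/10080; 3j²(4 1 5; 3 1 -4) = Δ·Π!·Σ² = 4/55  (sign -1)
B: Δ: 0! 8! 2! / 11! → 1/495; sum: t=0:+1/10080 = 1/10080; 3j²(4 1 5; 3 -1 -2) = Δ·Π!·Σ² = 1/165  (sign -1)
I_A²/I_B² = (4/55)/(1/165) = 12/1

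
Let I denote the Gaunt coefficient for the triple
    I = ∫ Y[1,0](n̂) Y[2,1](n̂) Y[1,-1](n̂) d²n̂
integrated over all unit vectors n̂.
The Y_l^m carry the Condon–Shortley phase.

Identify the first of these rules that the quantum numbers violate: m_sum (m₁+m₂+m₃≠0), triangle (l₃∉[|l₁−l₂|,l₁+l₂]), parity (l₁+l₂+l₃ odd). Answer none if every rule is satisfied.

none

m₁+m₂+m₃ = 0 + 1 − 1 = 0  ✓
triangle: |1−2|=1 ≤ l₃=1 ≤ 1+2=3  ✓
parity: l₁+l₂+l₃ = 4 is even  ✓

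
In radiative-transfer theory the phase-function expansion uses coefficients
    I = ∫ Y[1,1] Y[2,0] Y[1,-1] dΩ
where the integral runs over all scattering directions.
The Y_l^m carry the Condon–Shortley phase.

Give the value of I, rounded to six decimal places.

m-sum 0 ✓  L=4 even ✓  1≤1≤3 ✓
Π(2lᵢ+1) = 3×5×3 = 45
triangle coeff Δ(1,2,1) = 1/30
Σ_t [1,1]: t=1:−1/1 = -1/1
(3j)²=2/15 [(1 2 1; 0 0 0)], sign=+1
Σ_t [0,0]: t=0:+1/4 = 1/4
(3j)²=1/30 [(1 2 1; 1 0 -1)], sign=+1
⇒ 4πI² = 1/5
I = (+1)√(1/5/(4π)) = 0.12615663

0.126157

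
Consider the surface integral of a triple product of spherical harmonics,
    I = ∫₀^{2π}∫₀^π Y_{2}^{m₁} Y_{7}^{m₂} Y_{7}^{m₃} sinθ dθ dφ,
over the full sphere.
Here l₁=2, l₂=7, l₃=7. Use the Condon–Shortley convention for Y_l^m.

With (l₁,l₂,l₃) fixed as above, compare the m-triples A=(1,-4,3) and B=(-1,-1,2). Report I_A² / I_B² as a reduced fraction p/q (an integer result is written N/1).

1078/243

l's match ⇒ only the (l;m) 3-j factors differ between A and B.
A: triangle coeff Δ(2,7,7) = 1/185640; Σ_t [0,1]: t=0:+1/4354560 t=1:−1/14515200 = 1/6220800; (3j)²=77/4420 [(2 7 7; 1 -4 3)], sign=+1
B: triangle coeff Δ(2,7,7) = 1/185640; Σ_t [1,2]: t=1:−1/1209600 t=2:+1/1935360 = -1/3225600; (3j)²=243/61880 [(2 7 7; -1 -1 2)], sign=+1
I_A²/I_B² = (77/4420)/(243/61880) = 1078/243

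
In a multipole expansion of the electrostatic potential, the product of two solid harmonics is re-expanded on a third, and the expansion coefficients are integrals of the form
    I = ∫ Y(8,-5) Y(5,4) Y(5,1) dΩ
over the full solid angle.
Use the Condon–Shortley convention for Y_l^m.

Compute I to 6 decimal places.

Checks pass: Σm=0; 18 even; l₃=5∈[3,13].
(2·8+1)(2·5+1)(2·5+1) = 2057
Δ: 8! 8! 2! / 19! → 1/37413090
sum: t=3:−1/1036800 t=4:+1/331776 t=5:−1/1036800 = 1/921600
3j²(8 5 5; 0 0 0) = Δ·Π!·Σ² = 490/46189  (sign -1)
sum: t=7:−1/14515200 t=8:+1/29030400 = -1/29030400
3j²(8 5 5; -5 4 1) = Δ·Π!·Σ² = 12/1615  (sign -1)
combine: 4πI² = 2057·490/46189·12/1615 = 12936/79781
take √, sign +1: I = 0.11359137

0.113591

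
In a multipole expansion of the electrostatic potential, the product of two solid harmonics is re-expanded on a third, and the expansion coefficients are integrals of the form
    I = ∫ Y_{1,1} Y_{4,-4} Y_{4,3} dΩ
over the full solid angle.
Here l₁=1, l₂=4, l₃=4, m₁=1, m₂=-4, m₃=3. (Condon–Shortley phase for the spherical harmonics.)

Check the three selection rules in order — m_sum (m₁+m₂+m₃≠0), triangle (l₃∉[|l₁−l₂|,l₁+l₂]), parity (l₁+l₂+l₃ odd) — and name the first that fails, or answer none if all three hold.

parity

azimuthal sum: 1 − 4 + 3 = 0  ✓
3 ≤ 4 ≤ 5 (triangle on l)  ✓
L = 1 + 4 + 4 = 9 (odd)  ✗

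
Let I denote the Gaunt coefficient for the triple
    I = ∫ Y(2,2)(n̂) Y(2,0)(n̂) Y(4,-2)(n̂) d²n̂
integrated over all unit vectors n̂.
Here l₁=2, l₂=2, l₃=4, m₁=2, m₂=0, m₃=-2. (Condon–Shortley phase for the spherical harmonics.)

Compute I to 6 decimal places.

0.156078

Rules hold: Σm=0, L=8 even, 0≤4≤4.
N = 5·5·9 = 225
Δ = 0!·4!·4!/9! = 1/630
Racah Σ t=0..0: t=0:+1/16 = 1/16
⇒ 3j(2 2 4; 0 0 0)² = 2/35, sgn +1
Racah Σ t=0..0: t=0:+1/96 = 1/96
⇒ 3j(2 2 4; 2 0 -2)² = 1/42, sgn +1
4πI² = N·(3j₀)²·(3jₘ)² = 15/49
I = +1·√(0.306122/4π) = 0.15607835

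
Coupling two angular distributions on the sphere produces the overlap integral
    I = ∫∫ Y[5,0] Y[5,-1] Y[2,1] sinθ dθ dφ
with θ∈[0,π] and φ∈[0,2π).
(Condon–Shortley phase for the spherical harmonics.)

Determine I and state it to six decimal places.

m-sum 0 ✓  L=12 even ✓  0≤2≤10 ✓
Π(2lᵢ+1) = 11×11×5 = 605
triangle coeff Δ(5,5,2) = 1/38610
Σ_t [3,5]: t=3:−1/2880 t=4:+1/576 t=5:−1/2880 = 1/960
(3j)²=10/429 [(5 5 2; 0 0 0)], sign=+1
Σ_t [3,4]: t=3:−1/1440 t=4:+1/1152 = 1/5760
(3j)²=1/858 [(5 5 2; 0 -1 1)], sign=-1
⇒ 4πI² = 25/1521
I = (-1)√(25/1521/(4π)) = -0.03616600

-0.036166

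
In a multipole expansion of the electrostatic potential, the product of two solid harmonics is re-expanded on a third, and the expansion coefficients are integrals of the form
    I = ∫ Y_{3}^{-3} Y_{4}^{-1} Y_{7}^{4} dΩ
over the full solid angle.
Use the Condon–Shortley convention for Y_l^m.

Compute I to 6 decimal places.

0.144828

m-sum 0 ✓  L=14 even ✓  1≤7≤7 ✓
Π(2lᵢ+1) = 7×9×15 = 945
triangle coeff Δ(3,4,7) = 1/45045
Σ_t [0,0]: t=0:+1/20736 = 1/20736
(3j)²=35/1287 [(3 4 7; 0 0 0)], sign=-1
Σ_t [0,0]: t=0:+1/518400 = 1/518400
(3j)²=2/195 [(3 4 7; -3 -1 4)], sign=-1
⇒ 4πI² = 490/1859
I = (+1)√(490/1859/(4π)) = 0.14482829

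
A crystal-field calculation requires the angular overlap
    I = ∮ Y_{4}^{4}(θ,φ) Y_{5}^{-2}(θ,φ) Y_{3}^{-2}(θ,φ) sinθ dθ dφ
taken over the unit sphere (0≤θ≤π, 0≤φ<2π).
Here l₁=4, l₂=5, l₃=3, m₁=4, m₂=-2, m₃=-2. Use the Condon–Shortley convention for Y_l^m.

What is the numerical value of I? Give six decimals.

-0.109480

Rules hold: Σm=0, L=12 even, 1≤3≤9.
N = 9·11·7 = 693
Δ = 6!·2!·4!/13! = 1/180180
Racah Σ t=2..4: t=2:+1/576 t=3:−1/144 t=4:+1/576 = -1/288
⇒ 3j(4 5 3; 0 0 0)² = 20/1001, sgn +1
Racah Σ t=0..0: t=0:+1/8640 = 1/8640
⇒ 3j(4 5 3; 4 -2 -2)² = 14/1287, sgn -1
4πI² = N·(3j₀)²·(3jₘ)² = 280/1859
I = -1·√(0.150619/4π) = -0.10947990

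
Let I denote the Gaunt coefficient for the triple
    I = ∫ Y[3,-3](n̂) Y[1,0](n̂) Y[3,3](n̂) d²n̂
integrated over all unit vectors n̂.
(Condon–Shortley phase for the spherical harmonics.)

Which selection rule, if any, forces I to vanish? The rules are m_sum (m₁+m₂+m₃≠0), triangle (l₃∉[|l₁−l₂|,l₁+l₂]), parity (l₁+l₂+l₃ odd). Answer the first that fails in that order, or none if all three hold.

azimuthal sum: -3 + 0 + 3 = 0  ✓
2 ≤ 3 ≤ 4 (triangle on l)  ✓
L = 3 + 1 + 3 = 7 (odd)  ✗

parity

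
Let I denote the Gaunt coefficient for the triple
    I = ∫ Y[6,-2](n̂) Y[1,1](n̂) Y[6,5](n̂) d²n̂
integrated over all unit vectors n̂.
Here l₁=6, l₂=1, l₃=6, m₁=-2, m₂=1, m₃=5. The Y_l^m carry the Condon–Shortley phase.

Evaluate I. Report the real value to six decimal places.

-2 + 1 + 5 = 4 ≠ 0: azimuthal integral kills it; I = 0

0.000000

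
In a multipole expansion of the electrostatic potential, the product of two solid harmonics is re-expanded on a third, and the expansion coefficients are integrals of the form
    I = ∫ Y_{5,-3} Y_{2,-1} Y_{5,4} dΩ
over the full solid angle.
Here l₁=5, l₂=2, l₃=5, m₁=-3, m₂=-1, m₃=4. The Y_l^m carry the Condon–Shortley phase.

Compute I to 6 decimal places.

Rules hold: Σm=0, L=12 even, 3≤5≤7.
N = 11·5·11 = 605
Δ = 2!·8!·2!/13! = 1/38610
Racah Σ t=0..2: t=0:+1/2880 t=1:−1/576 t=2:+1/2880 = -1/960
⇒ 3j(5 2 5; 0 0 0)² = 10/429, sgn +1
Racah Σ t=0..1: t=0:+1/80640 t=1:−1/10080 = -1/11520
⇒ 3j(5 2 5; -3 -1 4)² = 49/1430, sgn +1
4πI² = N·(3j₀)²·(3jₘ)² = 245/507
I = +1·√(0.483235/4π) = 0.19609844

0.196098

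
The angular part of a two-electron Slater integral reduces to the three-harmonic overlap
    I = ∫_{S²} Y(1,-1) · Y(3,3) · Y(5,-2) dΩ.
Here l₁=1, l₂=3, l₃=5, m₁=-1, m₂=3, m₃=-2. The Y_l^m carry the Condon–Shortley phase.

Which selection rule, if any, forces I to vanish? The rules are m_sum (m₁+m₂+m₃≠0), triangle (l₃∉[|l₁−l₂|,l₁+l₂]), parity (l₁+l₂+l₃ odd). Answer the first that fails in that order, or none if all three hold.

Σmᵢ = 0  ✓
l₃∈[|l₁−l₂|,l₁+l₂]=[2,4], have l₃=5  ✗
Σlᵢ = 9 ⇒ odd

triangle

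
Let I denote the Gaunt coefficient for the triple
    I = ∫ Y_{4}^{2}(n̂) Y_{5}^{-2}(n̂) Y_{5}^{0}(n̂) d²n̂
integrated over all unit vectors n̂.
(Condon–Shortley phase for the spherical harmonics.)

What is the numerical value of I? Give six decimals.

-0.099440

Rules hold: Σm=0, L=14 even, 1≤5≤9.
N = 9·11·11 = 1089
Δ = 4!·4!·6!/15! = 1/3153150
Racah Σ t=0..4: t=0:+1/69120 t=1:−1/1728 t=2:+1/576 t=3:−1/1728 t=4:+1/69120 = 7/11520
⇒ 3j(4 5 5; 0 0 0)² = 2/143, sgn -1
Racah Σ t=0..2: t=0:+1/3456 t=1:−1/1728 t=2:+1/11520 = -7/34560
⇒ 3j(4 5 5; 2 -2 0)² = 7/858, sgn +1
4πI² = N·(3j₀)²·(3jₘ)² = 21/169
I = -1·√(0.12426/4π) = -0.09944006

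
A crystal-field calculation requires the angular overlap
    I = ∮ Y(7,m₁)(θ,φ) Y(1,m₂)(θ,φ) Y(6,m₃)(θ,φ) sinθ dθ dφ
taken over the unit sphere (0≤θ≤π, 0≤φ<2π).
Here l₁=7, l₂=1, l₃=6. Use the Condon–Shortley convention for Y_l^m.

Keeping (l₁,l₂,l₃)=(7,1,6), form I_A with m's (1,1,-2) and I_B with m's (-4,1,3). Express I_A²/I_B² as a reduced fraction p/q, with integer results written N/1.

3/11

Shared (l₁,l₂,l₃)=(7,1,6): N and (l;000)² cancel in I_A²/I_B².
A: Δ = 2!·12!·0!/15! = 1/1365; Racah Σ t=2..2: t=2:+1/1935360 = 1/1935360; ⇒ 3j(7 1 6; 1 1 -2)² = 1/91, sgn +1
B: Δ = 2!·12!·0!/15! = 1/1365; Racah Σ t=2..2: t=2:+1/4354560 = 1/4354560; ⇒ 3j(7 1 6; -4 1 3)² = 11/273, sgn -1
I_A²/I_B² = (1/91)/(11/273) = 3/11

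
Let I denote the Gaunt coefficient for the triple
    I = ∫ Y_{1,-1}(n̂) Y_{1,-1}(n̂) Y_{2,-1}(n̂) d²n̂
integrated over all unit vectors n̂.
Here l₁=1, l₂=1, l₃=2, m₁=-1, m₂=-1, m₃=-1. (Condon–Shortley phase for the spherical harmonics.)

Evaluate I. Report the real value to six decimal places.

Σmᵢ = -3 ≠ 0, so the φ-integral vanishes; I = 0

0.000000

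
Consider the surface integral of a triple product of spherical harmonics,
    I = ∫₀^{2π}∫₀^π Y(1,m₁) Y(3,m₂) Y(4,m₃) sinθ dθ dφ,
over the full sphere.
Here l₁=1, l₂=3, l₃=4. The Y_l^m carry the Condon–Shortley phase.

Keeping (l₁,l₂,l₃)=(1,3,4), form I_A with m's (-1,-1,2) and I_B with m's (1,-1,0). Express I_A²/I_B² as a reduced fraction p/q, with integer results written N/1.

l's match ⇒ only the (l;m) 3-j factors differ between A and B.
A: triangle coeff Δ(1,3,4) = 1/252; Σ_t [0,0]: t=0:+1/96 = 1/96; (3j)²=5/84 [(1 3 4; -1 -1 2)], sign=+1
B: triangle coeff Δ(1,3,4) = 1/252; Σ_t [0,0]: t=0:+1/96 = 1/96; (3j)²=1/42 [(1 3 4; 1 -1 0)], sign=+1
I_A²/I_B² = (5/84)/(1/42) = 5/2

5/2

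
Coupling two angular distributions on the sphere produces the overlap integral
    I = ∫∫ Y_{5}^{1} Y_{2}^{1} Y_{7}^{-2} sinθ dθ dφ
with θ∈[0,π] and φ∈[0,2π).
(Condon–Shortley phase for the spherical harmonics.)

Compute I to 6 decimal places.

0.232242

Rules hold: Σm=0, L=14 even, 3≤7≤7.
N = 11·5·15 = 825
Δ = 0!·10!·4!/15! = 1/15015
Racah Σ t=0..0: t=0:+1/57600 = 1/57600
⇒ 3j(5 2 7; 0 0 0)² = 21/715, sgn -1
Racah Σ t=0..0: t=0:+1/103680 = 1/103680
⇒ 3j(5 2 7; 1 1 -2)² = 4/143, sgn -1
4πI² = N·(3j₀)²·(3jₘ)² = 1260/1859
I = +1·√(0.677784/4π) = 0.23224194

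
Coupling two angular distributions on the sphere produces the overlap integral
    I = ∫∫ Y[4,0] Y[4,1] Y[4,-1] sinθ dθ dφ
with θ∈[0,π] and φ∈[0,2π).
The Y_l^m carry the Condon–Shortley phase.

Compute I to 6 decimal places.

m-sum 0 ✓  L=12 even ✓  0≤4≤8 ✓
Π(2lᵢ+1) = 9×9×9 = 729
triangle coeff Δ(4,4,4) = 1/450450
Σ_t [0,4]: t=0:+1/13824 t=1:−1/216 t=2:+1/64 t=3:−1/216 t=4:+1/13824 = 5/768
(3j)²=18/1001 [(4 4 4; 0 0 0)], sign=+1
Σ_t [1,4]: t=1:−1/864 t=2:+1/96 t=3:−1/144 t=4:+1/3456 = 1/384
(3j)²=9/2002 [(4 4 4; 0 1 -1)], sign=-1
⇒ 4πI² = 59049/1002001
I = (-1)√(59049/1002001/(4π)) = -0.06848055

-0.068481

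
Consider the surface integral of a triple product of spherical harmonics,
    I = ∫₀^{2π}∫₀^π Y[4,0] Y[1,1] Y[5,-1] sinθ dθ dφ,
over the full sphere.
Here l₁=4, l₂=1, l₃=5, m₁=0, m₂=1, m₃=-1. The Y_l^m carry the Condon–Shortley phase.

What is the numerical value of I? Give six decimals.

Checks pass: Σm=0; 10 even; l₃=5∈[3,5].
(2·4+1)(2·1+1)(2·5+1) = 297
Δ: 0! 8! 2! / 11! → 1/495
sum: t=0:+1/576 = 1/576
3j²(4 1 5; 0 0 0) = Δ·Π!·Σ² = 5/99  (sign -1)
sum: t=0:+1/1152 = 1/1152
3j²(4 1 5; 0 1 -1) = Δ·Π!·Σ² = 1/33  (sign +1)
combine: 4πI² = 297·5/99·1/33 = 5/11
take √, sign -1: I = -0.19018827

-0.190188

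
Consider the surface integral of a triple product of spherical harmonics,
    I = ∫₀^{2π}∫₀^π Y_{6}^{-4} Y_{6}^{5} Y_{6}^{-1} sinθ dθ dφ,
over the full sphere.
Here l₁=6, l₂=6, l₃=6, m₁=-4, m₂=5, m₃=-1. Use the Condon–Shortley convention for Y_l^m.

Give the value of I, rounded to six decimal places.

0.130527

m-sum 0 ✓  L=18 even ✓  0≤6≤12 ✓
Π(2lᵢ+1) = 13×13×13 = 2197
triangle coeff Δ(6,6,6) = 1/325909584
Σ_t [0,6]: t=0:+1/373248000 t=1:−1/1728000 t=2:+1/110592 t=3:−1/46656 t=4:+1/110592 t=5:−1/1728000 t=6:+1/373248000 = -7/1555200
(3j)²=400/46189 [(6 6 6; 0 0 0)], sign=-1
Σ_t [5,6]: t=5:−1/10368000 t=6:+1/4147200 = 1/6912000
(3j)²=189/16796 [(6 6 6; -4 5 -1)], sign=-1
⇒ 4πI² = 245700/1147619
I = (+1)√(245700/1147619/(4π)) = 0.13052653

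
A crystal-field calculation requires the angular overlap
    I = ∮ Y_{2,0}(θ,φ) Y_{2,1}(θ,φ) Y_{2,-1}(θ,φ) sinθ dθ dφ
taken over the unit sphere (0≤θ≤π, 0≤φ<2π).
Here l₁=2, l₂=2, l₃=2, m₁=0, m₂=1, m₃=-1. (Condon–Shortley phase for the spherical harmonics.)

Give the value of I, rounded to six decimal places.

-0.090112

Checks pass: Σm=0; 6 even; l₃=2∈[0,4].
(2·2+1)(2·2+1)(2·2+1) = 125
Δ: 2! 2! 2! / 7! → 1/630
sum: t=0:+1/8 t=1:−1/1 t=2:+1/8 = -3/4
3j²(2 2 2; 0 0 0) = Δ·Π!·Σ² = 2/35  (sign -1)
sum: t=1:−1/2 t=2:+1/4 = -1/4
3j²(2 2 2; 0 1 -1) = Δ·Π!·Σ² = 1/70  (sign +1)
combine: 4πI² = 125·2/35·1/70 = 5/49
take √, sign -1: I = -0.09011188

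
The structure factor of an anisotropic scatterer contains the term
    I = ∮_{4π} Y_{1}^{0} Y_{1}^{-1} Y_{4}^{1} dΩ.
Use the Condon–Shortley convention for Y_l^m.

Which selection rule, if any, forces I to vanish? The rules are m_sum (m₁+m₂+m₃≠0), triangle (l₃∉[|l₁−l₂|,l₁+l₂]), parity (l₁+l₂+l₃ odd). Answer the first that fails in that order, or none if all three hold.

azimuthal sum: 0 − 1 + 1 = 0  ✓
0 ≤ 4 ≤ 2 (triangle on l)  ✗
L = 1 + 1 + 4 = 6 (even)

triangle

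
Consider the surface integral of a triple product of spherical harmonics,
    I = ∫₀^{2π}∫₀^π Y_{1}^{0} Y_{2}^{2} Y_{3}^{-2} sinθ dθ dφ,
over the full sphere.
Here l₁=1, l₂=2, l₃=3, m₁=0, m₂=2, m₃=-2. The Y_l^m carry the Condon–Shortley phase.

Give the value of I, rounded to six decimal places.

0.184674

m-sum 0 ✓  L=6 even ✓  1≤3≤3 ✓
Π(2lᵢ+1) = 3×5×7 = 105
triangle coeff Δ(1,2,3) = 1/105
Σ_t [0,0]: t=0:+1/4 = 1/4
(3j)²=3/35 [(1 2 3; 0 0 0)], sign=-1
Σ_t [0,0]: t=0:+1/24 = 1/24
(3j)²=1/21 [(1 2 3; 0 2 -2)], sign=-1
⇒ 4πI² = 3/7
I = (+1)√(3/7/(4π)) = 0.18467439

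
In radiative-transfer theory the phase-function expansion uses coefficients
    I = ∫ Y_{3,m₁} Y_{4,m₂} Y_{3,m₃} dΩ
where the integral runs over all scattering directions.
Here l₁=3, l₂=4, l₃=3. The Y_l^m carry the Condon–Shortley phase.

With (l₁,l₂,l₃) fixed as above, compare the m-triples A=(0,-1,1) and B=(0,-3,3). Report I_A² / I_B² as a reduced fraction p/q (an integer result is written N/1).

5/21

l's match ⇒ only the (l;m) 3-j factors differ between A and B.
A: triangle coeff Δ(3,4,3) = 1/34650; Σ_t [1,3]: t=1:−1/48 t=2:+1/24 t=3:−1/288 = 5/288; (3j)²=5/462 [(3 4 3; 0 -1 1)], sign=+1
B: triangle coeff Δ(3,4,3) = 1/34650; Σ_t [1,1]: t=1:−1/288 = -1/288; (3j)²=1/22 [(3 4 3; 0 -3 3)], sign=-1
I_A²/I_B² = (5/462)/(1/22) = 5/21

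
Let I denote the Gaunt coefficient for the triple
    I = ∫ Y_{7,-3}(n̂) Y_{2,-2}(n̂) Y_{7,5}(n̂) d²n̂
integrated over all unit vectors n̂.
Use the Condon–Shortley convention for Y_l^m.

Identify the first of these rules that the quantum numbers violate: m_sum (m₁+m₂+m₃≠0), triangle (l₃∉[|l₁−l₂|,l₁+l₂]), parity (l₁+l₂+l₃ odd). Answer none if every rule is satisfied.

none

m₁+m₂+m₃ = -3 − 2 + 5 = 0  ✓
triangle: |7−2|=5 ≤ l₃=7 ≤ 7+2=9  ✓
parity: l₁+l₂+l₃ = 16 is even  ✓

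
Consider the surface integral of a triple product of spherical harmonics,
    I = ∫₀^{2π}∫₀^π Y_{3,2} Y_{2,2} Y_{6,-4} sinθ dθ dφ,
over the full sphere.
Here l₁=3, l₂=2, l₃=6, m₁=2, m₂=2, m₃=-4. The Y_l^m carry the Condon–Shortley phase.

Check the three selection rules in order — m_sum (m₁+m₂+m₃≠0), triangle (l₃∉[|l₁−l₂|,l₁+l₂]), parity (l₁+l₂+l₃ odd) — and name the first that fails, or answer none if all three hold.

triangle

m₁+m₂+m₃ = 2 + 2 − 4 = 0  ✓
triangle: |3−2|=1 ≤ l₃=6 ≤ 3+2=5  ✗
parity: l₁+l₂+l₃ = 11 is odd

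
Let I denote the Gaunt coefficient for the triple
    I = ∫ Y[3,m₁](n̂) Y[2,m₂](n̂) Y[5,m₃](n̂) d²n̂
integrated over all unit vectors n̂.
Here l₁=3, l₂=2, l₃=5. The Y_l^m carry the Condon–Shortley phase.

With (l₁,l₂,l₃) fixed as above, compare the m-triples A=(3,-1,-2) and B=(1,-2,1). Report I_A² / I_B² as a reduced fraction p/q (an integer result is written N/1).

l's match ⇒ only the (l;m) 3-j factors differ between A and B.
A: triangle coeff Δ(3,2,5) = 1/2310; Σ_t [0,0]: t=0:+1/4320 = 1/4320; (3j)²=1/330 [(3 2 5; 3 -1 -2)], sign=-1
B: triangle coeff Δ(3,2,5) = 1/2310; Σ_t [0,0]: t=0:+1/1152 = 1/1152; (3j)²=1/154 [(3 2 5; 1 -2 1)], sign=+1
I_A²/I_B² = (1/330)/(1/154) = 7/15

7/15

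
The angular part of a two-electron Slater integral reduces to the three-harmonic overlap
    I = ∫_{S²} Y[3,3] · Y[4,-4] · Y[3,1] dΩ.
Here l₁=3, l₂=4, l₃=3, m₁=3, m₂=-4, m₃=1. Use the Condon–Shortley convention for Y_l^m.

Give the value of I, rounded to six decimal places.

Rules hold: Σm=0, L=10 even, 1≤3≤7.
N = 7·9·7 = 441
Δ = 4!·2!·4!/11! = 1/34650
Racah Σ t=1..3: t=1:−1/72 t=2:+1/16 t=3:−1/72 = 5/144
⇒ 3j(3 4 3; 0 0 0)² = 2/77, sgn -1
Racah Σ t=0..0: t=0:+1/1152 = 1/1152
⇒ 3j(3 4 3; 3 -4 1)² = 1/33, sgn +1
4πI² = N·(3j₀)²·(3jₘ)² = 42/121
I = -1·√(0.347107/4π) = -0.16619847

-0.166198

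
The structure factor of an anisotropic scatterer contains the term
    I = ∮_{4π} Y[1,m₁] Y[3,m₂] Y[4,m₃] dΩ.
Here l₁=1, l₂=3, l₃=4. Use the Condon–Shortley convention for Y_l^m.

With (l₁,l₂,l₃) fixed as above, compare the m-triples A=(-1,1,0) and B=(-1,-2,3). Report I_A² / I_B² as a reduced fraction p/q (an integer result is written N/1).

l's match ⇒ only the (l;m) 3-j factors differ between A and B.
A: triangle coeff Δ(1,3,4) = 1/252; Σ_t [0,0]: t=0:+1/96 = 1/96; (3j)²=1/42 [(1 3 4; -1 1 0)], sign=+1
B: triangle coeff Δ(1,3,4) = 1/252; Σ_t [0,0]: t=0:+1/240 = 1/240; (3j)²=1/12 [(1 3 4; -1 -2 3)], sign=-1
I_A²/I_B² = (1/42)/(1/12) = 2/7

2/7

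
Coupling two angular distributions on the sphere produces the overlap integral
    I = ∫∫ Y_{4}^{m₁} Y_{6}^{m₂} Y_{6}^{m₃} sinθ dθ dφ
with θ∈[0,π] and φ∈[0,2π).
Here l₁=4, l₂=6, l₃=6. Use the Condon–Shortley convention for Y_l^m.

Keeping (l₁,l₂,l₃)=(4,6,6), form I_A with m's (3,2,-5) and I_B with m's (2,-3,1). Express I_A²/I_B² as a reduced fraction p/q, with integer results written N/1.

Same 4,6,6: normalisation and zero-m 3j drop out of the ratio.
A: Δ: 4! 4! 8! / 17! → 1/15315300; sum: t=0:+1/5806080 t=1:−1/725760 = -1/829440; 3j²(4 6 6; 3 2 -5) = Δ·Π!·Σ² = 49/2652  (sign +1)
B: Δ: 4! 4! 8! / 17! → 1/15315300; sum: t=0:+1/69120 t=1:−1/51840 t=2:+1/483840 = -1/362880; 3j²(4 6 6; 2 -3 1) = Δ·Π!·Σ² = 16/17017  (sign +1)
I_A²/I_B² = (49/2652)/(16/17017) = 3773/192

3773/192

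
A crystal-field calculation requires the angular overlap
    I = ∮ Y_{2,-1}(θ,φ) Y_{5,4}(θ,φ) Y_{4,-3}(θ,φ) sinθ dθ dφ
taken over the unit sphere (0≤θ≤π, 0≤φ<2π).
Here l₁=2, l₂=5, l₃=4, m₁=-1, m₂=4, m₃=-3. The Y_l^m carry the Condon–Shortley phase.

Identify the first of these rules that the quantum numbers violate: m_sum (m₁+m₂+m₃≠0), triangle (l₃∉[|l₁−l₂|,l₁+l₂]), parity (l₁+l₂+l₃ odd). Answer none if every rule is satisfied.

Σmᵢ = 0  ✓
l₃∈[|l₁−l₂|,l₁+l₂]=[3,7], have l₃=4  ✓
Σlᵢ = 11 ⇒ odd  ✗

parity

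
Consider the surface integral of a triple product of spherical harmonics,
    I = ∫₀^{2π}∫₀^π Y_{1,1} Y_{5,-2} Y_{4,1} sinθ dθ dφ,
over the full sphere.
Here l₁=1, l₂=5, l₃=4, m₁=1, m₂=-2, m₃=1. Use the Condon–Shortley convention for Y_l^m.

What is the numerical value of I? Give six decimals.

0.225034

Rules hold: Σm=0, L=10 even, 4≤4≤6.
N = 3·11·9 = 297
Δ = 2!·0!·8!/11! = 1/495
Racah Σ t=1..1: t=1:−1/576 = -1/576
⇒ 3j(1 5 4; 0 0 0)² = 5/99, sgn -1
Racah Σ t=0..0: t=0:+1/1440 = 1/1440
⇒ 3j(1 5 4; 1 -2 1)² = 7/165, sgn -1
4πI² = N·(3j₀)²·(3jₘ)² = 7/11
I = +1·√(0.636364/4π) = 0.22503380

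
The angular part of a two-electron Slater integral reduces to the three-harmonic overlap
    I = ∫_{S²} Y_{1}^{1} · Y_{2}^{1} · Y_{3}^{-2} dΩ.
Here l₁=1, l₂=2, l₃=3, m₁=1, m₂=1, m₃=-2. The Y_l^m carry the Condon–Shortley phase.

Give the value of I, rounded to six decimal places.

0.261169

Checks pass: Σm=0; 6 even; l₃=3∈[1,3].
(2·1+1)(2·2+1)(2·3+1) = 105
Δ: 0! 2! 4! / 7! → 1/105
sum: t=0:+1/4 = 1/4
3j²(1 2 3; 0 0 0) = Δ·Π!·Σ² = 3/35  (sign -1)
sum: t=0:+1/12 = 1/12
3j²(1 2 3; 1 1 -2) = Δ·Π!·Σ² = 2/21  (sign -1)
combine: 4πI² = 105·3/35·2/21 = 6/7
take √, sign +1: I = 0.26116903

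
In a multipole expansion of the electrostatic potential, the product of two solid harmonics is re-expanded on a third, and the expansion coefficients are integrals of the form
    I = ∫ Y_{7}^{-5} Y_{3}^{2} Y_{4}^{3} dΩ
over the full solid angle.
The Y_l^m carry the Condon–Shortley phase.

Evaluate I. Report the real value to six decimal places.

m-sum 0 ✓  L=14 even ✓  4≤4≤10 ✓
Π(2lᵢ+1) = 15×7×9 = 945
triangle coeff Δ(7,3,4) = 1/45045
Σ_t [3,3]: t=3:−1/20736 = -1/20736
(3j)²=35/1287 [(7 3 4; 0 0 0)], sign=-1
Σ_t [5,5]: t=5:−1/604800 = -1/604800
(3j)²=16/455 [(7 3 4; -5 2 3)], sign=+1
⇒ 4πI² = 1680/1859
I = (-1)√(1680/1859/(4π)) = -0.26816989

-0.268170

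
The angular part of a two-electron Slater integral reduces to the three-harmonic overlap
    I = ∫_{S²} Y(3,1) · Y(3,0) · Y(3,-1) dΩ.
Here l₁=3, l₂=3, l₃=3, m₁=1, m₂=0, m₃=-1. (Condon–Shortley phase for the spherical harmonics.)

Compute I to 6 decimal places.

Σlᵢ=9 odd — θ-integrand is odd under cosθ→−cosθ; I=0

0.000000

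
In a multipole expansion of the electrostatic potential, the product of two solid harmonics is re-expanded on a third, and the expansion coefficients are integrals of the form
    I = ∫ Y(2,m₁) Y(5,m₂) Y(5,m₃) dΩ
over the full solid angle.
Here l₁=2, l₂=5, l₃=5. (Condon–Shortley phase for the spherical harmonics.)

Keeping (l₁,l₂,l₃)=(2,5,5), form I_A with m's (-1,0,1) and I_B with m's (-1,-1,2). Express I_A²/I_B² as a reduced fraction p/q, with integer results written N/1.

5/42

Same 2,5,5: normalisation and zero-m 3j drop out of the ratio.
A: Δ: 2! 2! 8! / 13! → 1/38610; sum: t=1:−1/1152 t=2:+1/1440 = -1/5760; 3j²(2 5 5; -1 0 1) = Δ·Π!·Σ² = 1/858  (sign -1)
B: Δ: 2! 2! 8! / 13! → 1/38610; sum: t=1:−1/1440 t=2:+1/2880 = -1/2880; 3j²(2 5 5; -1 -1 2) = Δ·Π!·Σ² = 7/715  (sign +1)
I_A²/I_B² = (1/858)/(7/715) = 5/42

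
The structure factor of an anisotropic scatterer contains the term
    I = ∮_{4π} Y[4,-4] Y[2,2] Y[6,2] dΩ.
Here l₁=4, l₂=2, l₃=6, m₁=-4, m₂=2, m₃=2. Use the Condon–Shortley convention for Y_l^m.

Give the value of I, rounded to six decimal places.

0.015904

m-sum 0 ✓  L=12 even ✓  2≤6≤6 ✓
Π(2lᵢ+1) = 9×5×13 = 585
triangle coeff Δ(4,2,6) = 1/6435
Σ_t [0,0]: t=0:+1/2304 = 1/2304
(3j)²=5/143 [(4 2 6; 0 0 0)], sign=+1
Σ_t [0,0]: t=0:+1/967680 = 1/967680
(3j)²=1/6435 [(4 2 6; -4 2 2)], sign=+1
⇒ 4πI² = 5/1573
I = (+1)√(5/1573/(4π)) = 0.01590434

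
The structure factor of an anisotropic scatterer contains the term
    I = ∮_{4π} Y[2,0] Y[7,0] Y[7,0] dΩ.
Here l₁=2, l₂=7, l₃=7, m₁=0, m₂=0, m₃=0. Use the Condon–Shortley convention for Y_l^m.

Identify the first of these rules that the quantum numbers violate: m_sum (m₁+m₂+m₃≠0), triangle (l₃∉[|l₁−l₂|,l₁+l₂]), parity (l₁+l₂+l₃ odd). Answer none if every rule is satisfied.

Σmᵢ = 0  ✓
l₃∈[|l₁−l₂|,l₁+l₂]=[5,9], have l₃=7  ✓
Σlᵢ = 16 ⇒ even  ✓

none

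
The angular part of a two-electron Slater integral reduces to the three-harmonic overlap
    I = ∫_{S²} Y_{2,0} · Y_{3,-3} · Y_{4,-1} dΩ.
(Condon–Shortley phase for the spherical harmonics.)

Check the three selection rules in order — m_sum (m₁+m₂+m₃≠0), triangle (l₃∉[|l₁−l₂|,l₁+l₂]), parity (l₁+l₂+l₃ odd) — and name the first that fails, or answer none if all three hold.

azimuthal sum: 0 − 3 − 1 = -4  ✗
1 ≤ 4 ≤ 5 (triangle on l)
L = 2 + 3 + 4 = 9 (odd)

m_sum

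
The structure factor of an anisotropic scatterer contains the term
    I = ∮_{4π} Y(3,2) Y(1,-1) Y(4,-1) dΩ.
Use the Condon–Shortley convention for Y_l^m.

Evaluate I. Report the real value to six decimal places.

-0.106622

Rules hold: Σm=0, L=8 even, 2≤4≤4.
N = 7·3·9 = 189
Δ = 0!·6!·2!/9! = 1/252
Racah Σ t=0..0: t=0:+1/36 = 1/36
⇒ 3j(3 1 4; 0 0 0)² = 4/63, sgn +1
Racah Σ t=0..0: t=0:+1/240 = 1/240
⇒ 3j(3 1 4; 2 -1 -1)² = 1/84, sgn -1
4πI² = N·(3j₀)²·(3jₘ)² = 1/7
I = -1·√(0.142857/4π) = -0.10662181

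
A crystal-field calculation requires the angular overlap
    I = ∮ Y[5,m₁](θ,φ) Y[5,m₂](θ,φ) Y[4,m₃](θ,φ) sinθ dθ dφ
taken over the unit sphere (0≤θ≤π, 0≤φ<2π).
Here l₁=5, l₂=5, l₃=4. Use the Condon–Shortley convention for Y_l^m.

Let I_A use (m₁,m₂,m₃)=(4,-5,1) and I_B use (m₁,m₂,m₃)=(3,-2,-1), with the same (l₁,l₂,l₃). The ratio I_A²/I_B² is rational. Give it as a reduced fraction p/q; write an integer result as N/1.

12/5

l's match ⇒ only the (l;m) 3-j factors differ between A and B.
A: triangle coeff Δ(5,5,4) = 1/3153150; Σ_t [0,0]: t=0:+1/103680 = 1/103680; (3j)²=4/143 [(5 5 4; 4 -5 1)], sign=-1
B: triangle coeff Δ(5,5,4) = 1/3153150; Σ_t [0,2]: t=0:+1/17280 t=1:−1/2880 t=2:+1/6912 = -1/6912; (3j)²=5/429 [(5 5 4; 3 -2 -1)], sign=+1
I_A²/I_B² = (4/143)/(5/429) = 12/5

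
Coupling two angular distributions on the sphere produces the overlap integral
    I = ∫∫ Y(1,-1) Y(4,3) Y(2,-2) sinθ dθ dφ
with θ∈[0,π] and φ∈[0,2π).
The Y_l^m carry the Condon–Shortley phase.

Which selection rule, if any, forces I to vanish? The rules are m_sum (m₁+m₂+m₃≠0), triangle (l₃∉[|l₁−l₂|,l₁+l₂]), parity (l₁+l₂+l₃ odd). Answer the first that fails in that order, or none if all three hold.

Σmᵢ = 0  ✓
l₃∈[|l₁−l₂|,l₁+l₂]=[3,5], have l₃=2  ✗
Σlᵢ = 7 ⇒ odd

triangle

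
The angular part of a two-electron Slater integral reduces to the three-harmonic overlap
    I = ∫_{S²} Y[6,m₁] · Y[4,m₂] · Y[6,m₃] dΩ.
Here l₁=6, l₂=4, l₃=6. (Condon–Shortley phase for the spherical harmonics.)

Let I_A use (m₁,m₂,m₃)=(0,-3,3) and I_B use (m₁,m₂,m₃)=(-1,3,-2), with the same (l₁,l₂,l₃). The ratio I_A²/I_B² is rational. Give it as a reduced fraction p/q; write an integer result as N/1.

54/7

Shared (l₁,l₂,l₃)=(6,4,6): N and (l;000)² cancel in I_A²/I_B².
A: Δ = 4!·8!·4!/17! = 1/15315300; Racah Σ t=0..1: t=0:+1/207360 t=1:−1/103680 = -1/207360; ⇒ 3j(6 4 6; 0 -3 3)² = 21/2431, sgn +1
B: Δ = 4!·8!·4!/17! = 1/15315300; Racah Σ t=3..4: t=3:−1/82944 t=4:+1/103680 = -1/414720; ⇒ 3j(6 4 6; -1 3 -2)² = 49/43758, sgn -1
I_A²/I_B² = (21/2431)/(49/43758) = 54/7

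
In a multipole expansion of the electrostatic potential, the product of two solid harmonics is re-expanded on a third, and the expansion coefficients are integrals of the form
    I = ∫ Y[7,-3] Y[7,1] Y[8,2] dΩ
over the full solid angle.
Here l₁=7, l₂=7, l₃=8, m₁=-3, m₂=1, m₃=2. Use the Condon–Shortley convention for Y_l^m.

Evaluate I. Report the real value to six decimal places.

-0.080215

Rules hold: Σm=0, L=22 even, 0≤8≤14.
N = 15·15·17 = 3825
Δ = 6!·8!·8!/23! = 1/22086194130
Racah Σ t=0..6: t=0:+1/18289152000 t=1:−1/248832000 t=2:+1/24883200 t=3:−1/11943936 t=4:+1/24883200 t=5:−1/248832000 t=6:+1/18289152000 = -11/975421440
⇒ 3j(7 7 8; 0 0 0)² = 1750/289731, sgn -1
Racah Σ t=2..6: t=2:+1/2786918400 t=3:−1/130636800 t=4:+1/39813120 t=5:−1/62208000 t=6:+1/597196800 = 143/41803776000
⇒ 3j(7 7 8; -3 1 2)² = 26/7429, sgn +1
4πI² = N·(3j₀)²·(3jₘ)² = 262500/3246473
I = -1·√(0.080857/4π) = -0.08021467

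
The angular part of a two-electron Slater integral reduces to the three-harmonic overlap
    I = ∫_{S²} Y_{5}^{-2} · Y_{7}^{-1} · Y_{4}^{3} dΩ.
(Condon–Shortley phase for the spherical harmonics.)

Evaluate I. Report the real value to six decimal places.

0.159382

m-sum 0 ✓  L=16 even ✓  2≤4≤12 ✓
Π(2lᵢ+1) = 11×15×9 = 1485
triangle coeff Δ(5,7,4) = 1/6126120
Σ_t [3,5]: t=3:−1/69120 t=4:+1/20736 t=5:−1/69120 = 1/51840
(3j)²=280/21879 [(5 7 4; 0 0 0)], sign=+1
Σ_t [5,6]: t=5:−1/172800 t=6:+1/1036800 = -1/207360
(3j)²=245/14586 [(5 7 4; -2 -1 3)], sign=+1
⇒ 4πI² = 171500/537251
I = (+1)√(171500/537251/(4π)) = 0.15938172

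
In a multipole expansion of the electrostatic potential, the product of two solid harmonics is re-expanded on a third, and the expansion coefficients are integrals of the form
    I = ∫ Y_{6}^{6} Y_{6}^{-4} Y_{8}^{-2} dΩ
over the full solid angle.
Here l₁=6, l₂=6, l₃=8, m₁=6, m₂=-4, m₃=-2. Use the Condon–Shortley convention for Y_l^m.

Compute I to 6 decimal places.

Rules hold: Σm=0, L=20 even, 0≤8≤12.
N = 13·13·17 = 2873
Δ = 4!·8!·8!/21! = 1/1309458150
Racah Σ t=0..4: t=0:+1/49766400 t=1:−1/3110400 t=2:+1/1327104 t=3:−1/3110400 t=4:+1/49766400 = 1/6635520
⇒ 3j(6 6 8; 0 0 0)² = 350/46189, sgn +1
Racah Σ t=0..0: t=0:+1/1393459200 = 1/1393459200
⇒ 3j(6 6 8; 6 -4 -2)² = 15/4199, sgn +1
4πI² = N·(3j₀)²·(3jₘ)² = 5250/67507
I = +1·√(0.0777697/4π) = 0.07866840

0.078668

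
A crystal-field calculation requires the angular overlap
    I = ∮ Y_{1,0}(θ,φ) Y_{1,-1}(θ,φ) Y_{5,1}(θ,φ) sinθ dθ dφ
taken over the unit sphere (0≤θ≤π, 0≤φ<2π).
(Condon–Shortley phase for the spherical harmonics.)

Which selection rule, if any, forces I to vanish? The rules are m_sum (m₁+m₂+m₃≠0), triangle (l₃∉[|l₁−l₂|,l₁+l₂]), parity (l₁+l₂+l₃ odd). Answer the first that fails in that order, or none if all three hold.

m₁+m₂+m₃ = 0 − 1 + 1 = 0  ✓
triangle: |1−1|=0 ≤ l₃=5 ≤ 1+1=2  ✗
parity: l₁+l₂+l₃ = 7 is odd

triangle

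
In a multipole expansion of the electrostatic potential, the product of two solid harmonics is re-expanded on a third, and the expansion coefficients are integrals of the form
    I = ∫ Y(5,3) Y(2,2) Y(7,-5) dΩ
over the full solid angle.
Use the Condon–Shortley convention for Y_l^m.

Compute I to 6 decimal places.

-0.252127

Rules hold: Σm=0, L=14 even, 3≤7≤7.
N = 11·5·15 = 825
Δ = 0!·10!·4!/15! = 1/15015
Racah Σ t=0..0: t=0:+1/57600 = 1/57600
⇒ 3j(5 2 7; 0 0 0)² = 21/715, sgn -1
Racah Σ t=0..0: t=0:+1/1935360 = 1/1935360
⇒ 3j(5 2 7; 3 2 -5)² = 3/91, sgn +1
4πI² = N·(3j₀)²·(3jₘ)² = 135/169
I = -1·√(0.798817/4π) = -0.25212656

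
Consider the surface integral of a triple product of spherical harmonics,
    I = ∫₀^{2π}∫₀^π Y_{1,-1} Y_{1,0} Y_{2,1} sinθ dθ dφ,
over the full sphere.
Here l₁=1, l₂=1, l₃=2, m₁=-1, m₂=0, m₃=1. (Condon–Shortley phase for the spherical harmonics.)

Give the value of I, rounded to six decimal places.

-0.218510

Checks pass: Σm=0; 4 even; l₃=2∈[0,2].
(2·1+1)(2·1+1)(2·2+1) = 45
Δ: 0! 2! 2! / 5! → 1/30
sum: t=0:+1/1 = 1/1
3j²(1 1 2; 0 0 0) = Δ·Π!·Σ² = 2/15  (sign +1)
sum: t=0:+1/2 = 1/2
3j²(1 1 2; -1 0 1) = Δ·Π!·Σ² = 1/10  (sign -1)
combine: 4πI² = 45·2/15·1/10 = 3/5
take √, sign -1: I = -0.21850969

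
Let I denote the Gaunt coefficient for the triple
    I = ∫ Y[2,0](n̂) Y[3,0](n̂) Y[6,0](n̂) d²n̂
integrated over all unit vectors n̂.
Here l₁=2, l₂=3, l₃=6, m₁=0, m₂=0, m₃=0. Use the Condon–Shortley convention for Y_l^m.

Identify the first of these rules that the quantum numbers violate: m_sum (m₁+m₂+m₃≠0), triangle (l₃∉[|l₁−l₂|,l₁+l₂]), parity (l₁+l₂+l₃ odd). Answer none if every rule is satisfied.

m₁+m₂+m₃ = 0 + 0 + 0 = 0  ✓
triangle: |2−3|=1 ≤ l₃=6 ≤ 2+3=5  ✗
parity: l₁+l₂+l₃ = 11 is odd

triangle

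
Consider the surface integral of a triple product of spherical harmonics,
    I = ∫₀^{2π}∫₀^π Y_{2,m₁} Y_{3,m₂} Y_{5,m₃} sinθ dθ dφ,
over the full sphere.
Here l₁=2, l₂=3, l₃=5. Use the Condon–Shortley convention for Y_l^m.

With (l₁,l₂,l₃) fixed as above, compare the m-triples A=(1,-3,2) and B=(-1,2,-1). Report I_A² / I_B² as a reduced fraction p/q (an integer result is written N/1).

Same 2,3,5: normalisation and zero-m 3j drop out of the ratio.
A: Δ: 0! 4! 6! / 11! → 1/2310; sum: t=0:+1/4320 = 1/4320; 3j²(2 3 5; 1 -3 2) = Δ·Π!·Σ² = 1/330  (sign -1)
B: Δ: 0! 4! 6! / 11! → 1/2310; sum: t=0:+1/720 = 1/720; 3j²(2 3 5; -1 2 -1) = Δ·Π!·Σ² = 4/385  (sign +1)
I_A²/I_B² = (1/330)/(4/385) = 7/24

7/24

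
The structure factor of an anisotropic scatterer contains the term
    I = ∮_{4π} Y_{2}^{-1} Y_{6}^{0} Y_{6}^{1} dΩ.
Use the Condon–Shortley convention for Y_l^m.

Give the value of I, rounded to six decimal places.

Rules hold: Σm=0, L=14 even, 4≤6≤8.
N = 5·13·13 = 845
Δ = 2!·2!·10!/15! = 1/90090
Racah Σ t=0..2: t=0:+1/69120 t=1:−1/14400 t=2:+1/69120 = -7/172800
⇒ 3j(2 6 6; 0 0 0)² = 14/715, sgn -1
Racah Σ t=1..2: t=1:−1/28800 t=2:+1/34560 = -1/172800
⇒ 3j(2 6 6; -1 0 1)² = 1/1430, sgn +1
4πI² = N·(3j₀)²·(3jₘ)² = 7/605
I = -1·√(0.0115702/4π) = -0.03034355

-0.030344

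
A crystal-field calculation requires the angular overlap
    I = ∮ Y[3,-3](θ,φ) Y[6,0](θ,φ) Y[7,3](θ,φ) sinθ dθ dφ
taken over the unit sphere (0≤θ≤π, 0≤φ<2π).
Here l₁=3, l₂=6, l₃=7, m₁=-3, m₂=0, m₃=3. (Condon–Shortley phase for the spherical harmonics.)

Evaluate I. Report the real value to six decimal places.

0.186383

Checks pass: Σm=0; 16 even; l₃=7∈[3,9].
(2·3+1)(2·6+1)(2·7+1) = 1365
Δ: 2! 4! 10! / 17! → 1/2042040
sum: t=0:+1/207360 t=1:−1/57600 t=2:+1/207360 = -1/129600
3j²(3 6 7; 0 0 0) = Δ·Π!·Σ² = 168/12155  (sign +1)
sum: t=2:+1/829440 = 1/829440
3j²(3 6 7; -3 0 3) = Δ·Π!·Σ² = 225/9724  (sign +1)
combine: 4πI² = 1365·168/12155·225/9724 = 198450/454597
take √, sign +1: I = 0.18638345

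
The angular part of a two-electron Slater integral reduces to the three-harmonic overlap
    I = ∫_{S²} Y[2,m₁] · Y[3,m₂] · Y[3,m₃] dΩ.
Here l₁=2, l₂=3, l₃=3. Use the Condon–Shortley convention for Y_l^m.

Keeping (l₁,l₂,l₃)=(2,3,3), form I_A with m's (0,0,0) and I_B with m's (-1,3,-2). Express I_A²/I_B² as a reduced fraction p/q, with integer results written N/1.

16/25

l's match ⇒ only the (l;m) 3-j factors differ between A and B.
A: triangle coeff Δ(2,3,3) = 1/3780; Σ_t [0,2]: t=0:+1/24 t=1:−1/4 t=2:+1/24 = -1/6; (3j)²=4/105 [(2 3 3; 0 0 0)], sign=+1
B: triangle coeff Δ(2,3,3) = 1/3780; Σ_t [2,2]: t=2:+1/48 = 1/48; (3j)²=5/84 [(2 3 3; -1 3 -2)], sign=-1
I_A²/I_B² = (4/105)/(5/84) = 16/25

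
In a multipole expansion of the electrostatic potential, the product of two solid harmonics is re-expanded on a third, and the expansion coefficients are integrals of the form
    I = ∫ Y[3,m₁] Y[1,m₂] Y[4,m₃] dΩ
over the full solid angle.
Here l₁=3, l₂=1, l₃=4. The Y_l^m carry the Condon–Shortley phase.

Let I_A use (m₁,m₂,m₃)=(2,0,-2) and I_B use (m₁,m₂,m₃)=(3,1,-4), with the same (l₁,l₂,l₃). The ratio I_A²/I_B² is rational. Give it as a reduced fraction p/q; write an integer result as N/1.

3/7

l's match ⇒ only the (l;m) 3-j factors differ between A and B.
A: triangle coeff Δ(3,1,4) = 1/252; Σ_t [0,0]: t=0:+1/120 = 1/120; (3j)²=1/21 [(3 1 4; 2 0 -2)], sign=+1
B: triangle coeff Δ(3,1,4) = 1/252; Σ_t [0,0]: t=0:+1/1440 = 1/1440; (3j)²=1/9 [(3 1 4; 3 1 -4)], sign=+1
I_A²/I_B² = (1/21)/(1/9) = 3/7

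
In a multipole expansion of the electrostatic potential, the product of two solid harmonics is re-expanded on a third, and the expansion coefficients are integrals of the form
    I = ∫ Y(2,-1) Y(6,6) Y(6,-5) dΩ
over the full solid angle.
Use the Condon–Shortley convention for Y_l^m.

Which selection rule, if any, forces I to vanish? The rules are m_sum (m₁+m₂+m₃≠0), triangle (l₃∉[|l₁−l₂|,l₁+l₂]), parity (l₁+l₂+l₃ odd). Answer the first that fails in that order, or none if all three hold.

none

Σmᵢ = 0  ✓
l₃∈[|l₁−l₂|,l₁+l₂]=[4,8], have l₃=6  ✓
Σlᵢ = 14 ⇒ even  ✓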